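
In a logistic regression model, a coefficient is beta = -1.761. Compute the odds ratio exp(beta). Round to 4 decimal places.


Odds ratio = exp(beta) = exp(-1.761).
= 0.1719.

0.1719


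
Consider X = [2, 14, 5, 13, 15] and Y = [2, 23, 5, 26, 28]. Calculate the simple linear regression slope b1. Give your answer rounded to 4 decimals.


The sample means are xbar = 9.8000 and ybar = 16.8000.
Compute S_xx = 138.8000 and S_xy = 285.8000.
Slope b1 = S_xy / S_xx = 285.8000 / 138.8000 = 2.0591.

2.0591


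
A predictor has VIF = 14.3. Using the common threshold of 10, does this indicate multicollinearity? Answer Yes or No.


The threshold is 10.
VIF = 14.3 is >= 10.
Multicollinearity indication: Yes.

Yes


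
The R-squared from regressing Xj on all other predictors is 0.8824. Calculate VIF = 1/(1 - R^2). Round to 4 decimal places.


Denominator: 1 - 0.8824 = 0.1176.
VIF = 1 / 0.1176 = 8.5034.

8.5034


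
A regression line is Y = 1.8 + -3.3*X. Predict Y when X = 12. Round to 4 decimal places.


Predicted value:
Y = 1.8 + (-3.3)(12) = 1.8 + -39.6000 = -37.8000.

-37.8000


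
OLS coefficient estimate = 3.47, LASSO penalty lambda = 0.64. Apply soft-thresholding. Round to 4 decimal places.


Absolute value: |3.47| = 3.47.
Compare to lambda = 0.64.
Since |beta| > lambda, coefficient = sign(beta)*(|beta| - lambda) = 2.8300.

2.8300


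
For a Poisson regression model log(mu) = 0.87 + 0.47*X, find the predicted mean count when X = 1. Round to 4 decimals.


eta = 0.87 + 0.47 * 1 = 1.3400.
mu = exp(1.3400) = 3.8190.

3.8190


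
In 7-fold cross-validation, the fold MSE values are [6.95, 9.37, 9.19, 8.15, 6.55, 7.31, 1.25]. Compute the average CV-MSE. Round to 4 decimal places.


Total MSE across folds = 48.7700.
CV-MSE = 48.7700/7 = 6.9671.

6.9671


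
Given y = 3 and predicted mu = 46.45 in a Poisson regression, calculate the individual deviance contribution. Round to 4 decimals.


y/mu = 3/46.45 = 0.064586 (approx.), and ln(3/46.45) = -2.739764.
y * ln(y/mu) = 3 * -2.739764 = -8.219292.
y - mu = -43.45.
D = 2 * (-8.219292 - -43.45) = 70.461416, which rounds to 70.4614.

70.4614


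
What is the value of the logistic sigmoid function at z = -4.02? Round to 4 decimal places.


Compute exp(4.0200) = 55.7011.
Sigmoid = 1 / (1 + 55.7011) = 1 / 56.7011 = 0.0176.

0.0176


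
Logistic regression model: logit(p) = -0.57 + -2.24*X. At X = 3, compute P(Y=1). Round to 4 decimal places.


Compute z = -0.57 + (-2.24)(3) = -7.2900.
exp(-z) = 1465.5707.
P = 1/(1 + 1465.5707) = 0.0007.

0.0007


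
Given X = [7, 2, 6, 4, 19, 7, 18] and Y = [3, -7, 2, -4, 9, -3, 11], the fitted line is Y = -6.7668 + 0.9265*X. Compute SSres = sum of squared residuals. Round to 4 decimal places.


For each point, residual = actual - predicted.
Residuals: [3.2813, -2.0862, 3.2078, -0.9392, -1.8367, -2.7187, 1.0898].
Sum of squared residuals = 38.2437.

38.2437


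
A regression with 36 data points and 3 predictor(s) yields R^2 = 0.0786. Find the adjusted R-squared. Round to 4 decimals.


Plug in: Adj R^2 = 1 - (1 - 0.0786) * 35/32.
= 1 - 0.9214 * 35/32
= 1 - 32.2490 / 32
= 1 - 1.0078 = -0.0078.

-0.0078


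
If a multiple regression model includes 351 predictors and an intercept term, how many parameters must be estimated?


Each predictor gets one coefficient, plus one intercept.
Total parameters = 351 + 1 = 352.

352


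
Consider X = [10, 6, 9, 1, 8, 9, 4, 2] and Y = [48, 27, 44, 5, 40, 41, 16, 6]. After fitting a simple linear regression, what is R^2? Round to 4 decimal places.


The fitted line is Y = -2.4902 + 5.0392*X.
SSres = 21.3725, SStot = 2125.8750.
R^2 = 1 - SSres/SStot = 0.9899.

0.9899


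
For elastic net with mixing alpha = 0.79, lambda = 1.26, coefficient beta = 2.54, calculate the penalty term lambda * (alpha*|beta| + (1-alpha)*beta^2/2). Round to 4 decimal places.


Compute:
L1 = 0.79 * 2.54 = 2.0066.
L2 = 0.21 * 2.54^2 / 2 = 0.6774.
Penalty = 1.26 * (2.0066 + 0.6774) = 3.3819.

3.3819


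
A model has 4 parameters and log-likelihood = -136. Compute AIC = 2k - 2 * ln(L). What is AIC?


AIC = 2k - 2*loglik = 2(4) - 2(-136).
= 8 + 272 = 280.

280


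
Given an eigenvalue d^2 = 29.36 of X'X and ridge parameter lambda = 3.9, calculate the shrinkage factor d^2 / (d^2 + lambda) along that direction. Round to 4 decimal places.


Compute the denominator: 29.36 + 3.9 = 33.2600.
Shrinkage factor = 29.36 / 33.2600 = 0.8827.

0.8827


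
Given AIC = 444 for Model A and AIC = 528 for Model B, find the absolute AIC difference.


|AIC_A - AIC_B| = |444 - 528| = 84.
Model A is preferred (lower AIC).

84


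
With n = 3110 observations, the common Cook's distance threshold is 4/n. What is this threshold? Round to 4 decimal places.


Cook's distance cutoff = 4/n = 4/3110.
= 0.0013.

0.0013


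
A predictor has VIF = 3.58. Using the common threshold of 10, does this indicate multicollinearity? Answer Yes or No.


Compare VIF = 3.58 to the threshold of 10.
3.58 < 10, so the answer is No.

No


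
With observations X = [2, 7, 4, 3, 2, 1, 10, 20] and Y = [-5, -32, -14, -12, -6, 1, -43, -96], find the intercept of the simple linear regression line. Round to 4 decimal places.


The slope is b1 = -5.0168.
Sample means are xbar = 6.1250 and ybar = -25.8750.
Intercept: b0 = -25.8750 - (-5.0168)(6.1250) = 4.8529.

4.8529


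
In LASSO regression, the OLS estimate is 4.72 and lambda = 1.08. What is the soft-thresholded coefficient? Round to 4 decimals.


|beta_OLS| = 4.72.
lambda = 1.08.
Since |beta| > lambda, coefficient = sign(beta)*(|beta| - lambda) = 3.6400.
Result = 3.6400.

3.6400


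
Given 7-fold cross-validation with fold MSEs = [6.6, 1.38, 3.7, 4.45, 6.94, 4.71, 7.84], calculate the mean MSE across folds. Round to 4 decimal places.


Total MSE across folds = 35.6200.
CV-MSE = 35.6200/7 = 5.0886.

5.0886


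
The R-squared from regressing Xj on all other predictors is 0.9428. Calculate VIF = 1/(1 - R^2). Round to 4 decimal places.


Using VIF = 1/(1 - R^2_j):
1 - 0.9428 = 0.0572.
VIF = 17.4825.

17.4825


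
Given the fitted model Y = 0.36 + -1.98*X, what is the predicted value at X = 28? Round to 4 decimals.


Plug X = 28 into Y = 0.36 + -1.98*X:
Y = 0.36 + -55.4400 = -55.0800.

-55.0800


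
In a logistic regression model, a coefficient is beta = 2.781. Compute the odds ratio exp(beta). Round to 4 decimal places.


The odds ratio is computed as:
OR = e^(2.781) = 16.1351.

16.1351


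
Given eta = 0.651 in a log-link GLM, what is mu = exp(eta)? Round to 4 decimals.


mu = exp(eta) = exp(0.651).
= 1.9175.

1.9175


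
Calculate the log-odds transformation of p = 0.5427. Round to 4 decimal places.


The odds are p/(1-p) = 0.5427 / 0.4573 = 1.1867.
logit(p) = ln(1.1867) = 0.1712.

0.1712


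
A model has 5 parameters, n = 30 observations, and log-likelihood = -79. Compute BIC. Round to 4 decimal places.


k * ln(n) = 5 * ln(30) = 5 * 3.401197 = 17.005985.
-2 * loglik = -2 * (-79) = 158.
BIC = 17.005985 + 158 = 175.005985, which rounds to 175.0060.

175.0060


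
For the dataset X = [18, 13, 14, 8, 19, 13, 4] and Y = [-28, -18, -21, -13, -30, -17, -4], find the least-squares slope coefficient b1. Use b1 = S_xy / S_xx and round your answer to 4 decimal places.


The sample means are xbar = 12.7143 and ybar = -18.7143.
Compute S_xx = 167.4286 and S_xy = -277.4286.
Slope b1 = S_xy / S_xx = -277.4286 / 167.4286 = -1.6570.

-1.6570


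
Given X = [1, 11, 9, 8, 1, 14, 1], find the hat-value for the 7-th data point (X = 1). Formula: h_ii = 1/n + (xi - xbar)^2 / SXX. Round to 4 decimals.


Mean of X: xbar = 6.4286.
SXX = 175.7143.
For X = 1: h = 1/7 + (1 - 6.4286)^2/175.7143 = 0.3106.

0.3106


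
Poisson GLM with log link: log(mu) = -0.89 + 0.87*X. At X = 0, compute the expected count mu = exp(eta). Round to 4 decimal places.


Linear predictor: eta = -0.89 + (0.87)(0) = -0.8900.
Expected count: mu = exp(-0.8900) = 0.4107.

0.4107


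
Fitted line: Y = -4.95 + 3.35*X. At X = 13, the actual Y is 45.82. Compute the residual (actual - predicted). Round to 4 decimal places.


Fitted value at X = 13 is yhat = -4.95 + 3.35*13 = 38.6000.
Residual = 45.82 - 38.6000 = 7.2200.

7.2200


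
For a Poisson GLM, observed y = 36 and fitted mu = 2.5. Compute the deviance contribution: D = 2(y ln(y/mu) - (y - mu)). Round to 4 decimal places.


First: ln(36/2.5) = 2.667228.
Then: 36 * 2.667228 = 96.020208.
y - mu = 36 - 2.5 = 33.5.
D = 2(96.020208 - 33.5) = 125.040416, which rounds to 125.0404.

125.0404


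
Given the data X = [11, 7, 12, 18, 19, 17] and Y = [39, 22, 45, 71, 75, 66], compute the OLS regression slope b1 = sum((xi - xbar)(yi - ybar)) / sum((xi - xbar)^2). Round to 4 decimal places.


The sample means are xbar = 14.0000 and ybar = 53.0000.
Compute S_xx = 112.0000 and S_xy = 496.0000.
Slope b1 = S_xy / S_xx = 496.0000 / 112.0000 = 4.4286.

4.4286


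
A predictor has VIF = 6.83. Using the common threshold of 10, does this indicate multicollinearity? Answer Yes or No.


Compare VIF = 6.83 to the threshold of 10.
6.83 < 10, so the answer is No.

No


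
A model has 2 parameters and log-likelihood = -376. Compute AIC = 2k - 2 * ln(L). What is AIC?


Compute:
2k = 2*2 = 4.
-2*loglik = -2*(-376) = 752.
AIC = 4 + 752 = 756.

756


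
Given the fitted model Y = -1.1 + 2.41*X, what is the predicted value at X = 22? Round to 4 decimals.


Substitute X = 22 into the equation:
Y = -1.1 + 2.41 * 22 = -1.1 + 53.0200 = 51.9200.

51.9200


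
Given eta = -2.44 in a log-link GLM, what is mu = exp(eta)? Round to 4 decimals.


The inverse log link gives:
mu = exp(-2.44) = 0.0872.

0.0872


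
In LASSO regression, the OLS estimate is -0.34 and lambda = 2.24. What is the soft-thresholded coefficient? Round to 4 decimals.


Check: |-0.34| = 0.34 vs lambda = 2.24.
Since |beta| <= lambda, the coefficient is set to 0.
Soft-thresholded coefficient = 0.0000.

0.0000


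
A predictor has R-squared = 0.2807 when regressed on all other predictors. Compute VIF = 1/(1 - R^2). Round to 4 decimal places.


Using VIF = 1/(1 - R^2_j):
1 - 0.2807 = 0.7193.
VIF = 1.3902.

1.3902


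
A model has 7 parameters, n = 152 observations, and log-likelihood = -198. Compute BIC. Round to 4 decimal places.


k * ln(n) = 7 * ln(152) = 7 * 5.023881 = 35.167167.
-2 * loglik = -2 * (-198) = 396.
BIC = 35.167167 + 396 = 431.167167, which rounds to 431.1672.

431.1672


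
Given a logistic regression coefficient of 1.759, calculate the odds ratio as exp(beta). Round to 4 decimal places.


Odds ratio = exp(beta) = exp(1.759).
= 5.8066.

5.8066


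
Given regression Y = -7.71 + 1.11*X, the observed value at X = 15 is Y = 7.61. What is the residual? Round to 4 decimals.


Compute yhat = -7.71 + (1.11)(15) = 8.9400.
Residual = actual - predicted = 7.61 - 8.9400 = -1.3300.

-1.3300


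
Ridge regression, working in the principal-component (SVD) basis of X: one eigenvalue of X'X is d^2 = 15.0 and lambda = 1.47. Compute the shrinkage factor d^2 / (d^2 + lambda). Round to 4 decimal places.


d^2 + lambda = 15.0 + 1.47 = 16.4700.
Shrinkage factor = 15.0/16.4700 = 0.9107.

0.9107


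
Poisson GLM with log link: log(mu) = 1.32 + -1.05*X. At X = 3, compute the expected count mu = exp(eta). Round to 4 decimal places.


Linear predictor: eta = 1.32 + (-1.05)(3) = -1.8300.
Expected count: mu = exp(-1.8300) = 0.1604.

0.1604


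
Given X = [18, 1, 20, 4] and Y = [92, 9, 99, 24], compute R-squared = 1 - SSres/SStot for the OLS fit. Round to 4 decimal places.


After computing the OLS fit (b0=4.5928, b1=4.7821):
SSres = 3.5103, SStot = 6378.0000.
R^2 = 1 - 3.5103/6378.0000 = 0.9994.

0.9994


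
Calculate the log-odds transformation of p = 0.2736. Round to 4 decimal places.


The odds are p/(1-p) = 0.2736 / 0.7264 = 0.3767.
logit(p) = ln(0.3767) = -0.9764.

-0.9764


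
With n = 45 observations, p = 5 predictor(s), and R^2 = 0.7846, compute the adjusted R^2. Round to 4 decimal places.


Adjusted R^2 = 1 - (1 - R^2) * (n-1)/(n-p-1).
(1 - R^2) = 0.2154.
(n-1)/(n-p-1) = 44/39.
(1 - R^2) * (n-1) = 0.2154 * 44 = 9.4776.
Divide by (n-p-1): 9.4776 / 39 = 0.2430.
Adj R^2 = 1 - 0.2430 = 0.7570.

0.7570


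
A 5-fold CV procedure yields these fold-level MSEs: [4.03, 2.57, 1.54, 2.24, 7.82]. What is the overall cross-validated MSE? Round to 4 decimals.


Sum of fold MSEs = 18.2000.
Average = 18.2000 / 5 = 3.6400.

3.6400


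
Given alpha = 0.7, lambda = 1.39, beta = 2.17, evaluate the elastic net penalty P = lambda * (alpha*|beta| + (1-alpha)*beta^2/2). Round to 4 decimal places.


L1 component = 0.7 * |2.17| = 1.5190.
L2 component = 0.3 * 2.17^2 / 2 = 0.7063.
Penalty = 1.39 * (1.5190 + 0.7063) = 1.39 * 2.2253 = 3.0932.

3.0932


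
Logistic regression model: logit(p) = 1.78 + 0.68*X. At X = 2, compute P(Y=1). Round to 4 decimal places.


Linear predictor: z = 1.78 + 0.68 * 2 = 3.1400.
P = 1/(1 + exp(-3.1400)) = 1/(1 + 0.0433) = 0.9585.

0.9585


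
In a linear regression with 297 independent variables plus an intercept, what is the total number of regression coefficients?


Each predictor gets one coefficient, plus one intercept.
Total parameters = 297 + 1 = 298.

298


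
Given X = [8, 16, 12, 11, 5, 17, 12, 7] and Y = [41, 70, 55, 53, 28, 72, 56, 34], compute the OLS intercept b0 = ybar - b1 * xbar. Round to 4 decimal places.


The slope is b1 = 3.7581.
Sample means are xbar = 11.0000 and ybar = 51.1250.
Intercept: b0 = 51.1250 - (3.7581)(11.0000) = 9.7863.

9.7863


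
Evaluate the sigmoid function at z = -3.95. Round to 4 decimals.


exp(3.9500) = 51.9354.
1 + exp(-z) = 52.9354.
sigmoid = 1/52.9354 = 0.0189.

0.0189


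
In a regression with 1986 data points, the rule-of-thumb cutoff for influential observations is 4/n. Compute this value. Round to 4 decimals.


The threshold is 4/n.
4/1986 = 0.0020.

0.0020


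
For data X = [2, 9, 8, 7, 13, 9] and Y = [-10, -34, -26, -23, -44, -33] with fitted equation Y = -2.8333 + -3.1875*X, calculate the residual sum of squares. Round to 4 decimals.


Compute predicted values, then residuals = yi - yhat_i.
Residuals: [-0.7917, -2.4792, 2.3333, 2.1458, 0.2708, -1.4792].
SSres = sum(residual^2) = 19.0833.

19.0833


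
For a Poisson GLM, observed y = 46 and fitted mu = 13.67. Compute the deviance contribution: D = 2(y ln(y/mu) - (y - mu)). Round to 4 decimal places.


First: ln(46/13.67) = 1.213438.
Then: 46 * 1.213438 = 55.818148.
y - mu = 46 - 13.67 = 32.33.
D = 2(55.818148 - 32.33) = 46.976296, which rounds to 46.9763.

46.9763


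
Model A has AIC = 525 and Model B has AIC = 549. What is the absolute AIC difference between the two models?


|AIC_A - AIC_B| = |525 - 549| = 24.
Model A is preferred (lower AIC).

24


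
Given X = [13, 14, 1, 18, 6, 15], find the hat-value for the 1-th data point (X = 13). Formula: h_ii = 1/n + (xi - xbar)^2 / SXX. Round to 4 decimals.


Mean of X: xbar = 11.1667.
SXX = 202.8333.
For X = 13: h = 1/6 + (13 - 11.1667)^2/202.8333 = 0.1832.

0.1832


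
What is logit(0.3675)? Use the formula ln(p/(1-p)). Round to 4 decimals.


1 - p = 0.6325.
p/(1-p) = 0.5810.
logit = ln(0.5810) = -0.5430.

-0.5430


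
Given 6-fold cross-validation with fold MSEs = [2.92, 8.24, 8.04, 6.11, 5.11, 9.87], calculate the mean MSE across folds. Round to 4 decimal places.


Sum of fold MSEs = 40.2900.
Average = 40.2900 / 6 = 6.7150.

6.7150


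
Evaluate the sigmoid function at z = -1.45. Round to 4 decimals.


Compute exp(1.4500) = 4.2631.
Sigmoid = 1 / (1 + 4.2631) = 1 / 5.2631 = 0.1900.

0.1900


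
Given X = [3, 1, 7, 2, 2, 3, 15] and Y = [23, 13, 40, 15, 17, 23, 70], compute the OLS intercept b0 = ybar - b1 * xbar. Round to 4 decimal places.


Compute b1 = 4.1081 from the OLS formula.
With xbar = 4.7143 and ybar = 28.7143, the intercept is:
b0 = 28.7143 - 4.1081 * 4.7143 = 9.3477.

9.3477


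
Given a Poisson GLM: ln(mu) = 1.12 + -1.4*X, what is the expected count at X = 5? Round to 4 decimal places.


Linear predictor: eta = 1.12 + (-1.4)(5) = -5.8800.
Expected count: mu = exp(-5.8800) = 0.0028.

0.0028


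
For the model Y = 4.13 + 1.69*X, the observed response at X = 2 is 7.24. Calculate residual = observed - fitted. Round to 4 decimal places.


Fitted value at X = 2 is yhat = 4.13 + 1.69*2 = 7.5100.
Residual = 7.24 - 7.5100 = -0.2700.

-0.2700


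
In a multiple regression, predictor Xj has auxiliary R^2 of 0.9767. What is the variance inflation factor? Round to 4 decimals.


Denominator: 1 - 0.9767 = 0.0233.
VIF = 1 / 0.0233 = 42.9185.

42.9185


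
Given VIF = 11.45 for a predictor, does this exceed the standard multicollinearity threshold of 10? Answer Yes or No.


The threshold is 10.
VIF = 11.45 is >= 10.
Multicollinearity indication: Yes.

Yes


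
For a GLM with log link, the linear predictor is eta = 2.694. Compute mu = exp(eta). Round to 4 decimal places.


Apply the inverse link:
mu = e^2.694 = 14.7907.

14.7907


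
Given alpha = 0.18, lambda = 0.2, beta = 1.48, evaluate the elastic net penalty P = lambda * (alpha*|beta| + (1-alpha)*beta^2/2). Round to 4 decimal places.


L1 component = 0.18 * |1.48| = 0.2664.
L2 component = 0.82 * 1.48^2 / 2 = 0.8981.
Penalty = 0.2 * (0.2664 + 0.8981) = 0.2 * 1.1645 = 0.2329.

0.2329


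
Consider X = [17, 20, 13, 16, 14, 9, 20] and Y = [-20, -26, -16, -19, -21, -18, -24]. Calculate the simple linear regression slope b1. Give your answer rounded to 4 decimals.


First compute the means: xbar = 15.5714, ybar = -20.5714.
Then S_xx = sum((xi - xbar)^2) = 93.7143.
S_xy = sum((xi - xbar)(yi - ybar)) = -65.7143.
b1 = S_xy / S_xx = -65.7143 / 93.7143 = -0.7012.

-0.7012


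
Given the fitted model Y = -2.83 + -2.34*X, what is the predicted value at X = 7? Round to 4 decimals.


Substitute X = 7 into the equation:
Y = -2.83 + -2.34 * 7 = -2.83 + -16.3800 = -19.2100.

-19.2100


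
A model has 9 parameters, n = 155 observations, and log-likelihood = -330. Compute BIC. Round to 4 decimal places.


k * ln(n) = 9 * ln(155) = 9 * 5.043425 = 45.390825.
-2 * loglik = -2 * (-330) = 660.
BIC = 45.390825 + 660 = 705.390825, which rounds to 705.3908.

705.3908


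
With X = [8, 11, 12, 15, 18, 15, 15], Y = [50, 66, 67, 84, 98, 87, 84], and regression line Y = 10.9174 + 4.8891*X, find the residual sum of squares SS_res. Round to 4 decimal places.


Compute predicted values, then residuals = yi - yhat_i.
Residuals: [-0.0302, 1.3025, -2.5866, -0.2539, -0.9212, 2.7461, -0.2539].
SSres = sum(residual^2) = 16.9065.

16.9065


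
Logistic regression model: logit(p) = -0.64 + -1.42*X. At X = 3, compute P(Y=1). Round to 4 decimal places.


Linear predictor: z = -0.64 + -1.42 * 3 = -4.9000.
P = 1/(1 + exp(4.9000)) = 1/(1 + 134.2898) = 0.0074.

0.0074


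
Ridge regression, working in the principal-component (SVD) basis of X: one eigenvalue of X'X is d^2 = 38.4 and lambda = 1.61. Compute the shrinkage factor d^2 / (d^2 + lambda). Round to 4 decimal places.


d^2 + lambda = 38.4 + 1.61 = 40.0100.
Shrinkage factor = 38.4/40.0100 = 0.9598.

0.9598


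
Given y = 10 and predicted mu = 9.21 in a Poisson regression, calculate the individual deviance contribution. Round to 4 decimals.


Compute y*ln(y/mu) = 10*ln(10/9.21) = 10*0.082295 = 0.822950.
y - mu = 0.79.
D = 2*(0.822950 - (0.79)) = 0.065900, which rounds to 0.0659.

0.0659


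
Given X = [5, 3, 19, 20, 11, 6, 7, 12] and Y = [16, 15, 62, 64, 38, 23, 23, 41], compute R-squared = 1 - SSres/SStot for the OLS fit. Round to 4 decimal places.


The fitted line is Y = 3.5905 + 3.0515*X.
SSres = 20.1215, SStot = 2663.5000.
R^2 = 1 - SSres/SStot = 0.9924.

0.9924


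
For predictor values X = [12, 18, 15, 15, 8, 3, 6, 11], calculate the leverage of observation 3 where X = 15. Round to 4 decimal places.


n = 8, xbar = 11.0000.
SXX = sum((xi - xbar)^2) = 180.0000.
h = 1/8 + (15 - 11.0000)^2 / 180.0000 = 0.2139.

0.2139


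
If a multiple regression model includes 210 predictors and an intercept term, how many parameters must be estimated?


Total coefficients = number of predictors + 1 (for the intercept).
= 210 + 1 = 211.

211


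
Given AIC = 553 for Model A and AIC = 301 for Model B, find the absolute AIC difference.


|AIC_A - AIC_B| = |553 - 301| = 252.
Model B is preferred (lower AIC).

252


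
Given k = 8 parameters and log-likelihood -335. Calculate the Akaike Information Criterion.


AIC = 2k - 2*loglik = 2(8) - 2(-335).
= 16 + 670 = 686.

686


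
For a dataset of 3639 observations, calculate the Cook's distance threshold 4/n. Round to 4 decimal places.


The threshold is 4/n.
4/3639 = 0.0011.

0.0011


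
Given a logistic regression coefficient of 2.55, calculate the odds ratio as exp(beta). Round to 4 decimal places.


Odds ratio = exp(beta) = exp(2.55).
= 12.8071.

12.8071


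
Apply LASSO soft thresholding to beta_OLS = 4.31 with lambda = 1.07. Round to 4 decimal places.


Check: |4.31| = 4.31 vs lambda = 1.07.
Since |beta| > lambda, coefficient = sign(beta)*(|beta| - lambda) = 3.2400.
Soft-thresholded coefficient = 3.2400.

3.2400


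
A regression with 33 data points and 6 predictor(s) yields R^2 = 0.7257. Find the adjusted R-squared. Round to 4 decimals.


Plug in: Adj R^2 = 1 - (1 - 0.7257) * 32/26.
= 1 - 0.2743 * 32/26
= 1 - 8.7776 / 26
= 1 - 0.3376 = 0.6624.

0.6624


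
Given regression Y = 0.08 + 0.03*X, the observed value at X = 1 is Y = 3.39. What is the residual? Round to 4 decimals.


Fitted value at X = 1 is yhat = 0.08 + 0.03*1 = 0.1100.
Residual = 3.39 - 0.1100 = 3.2800.

3.2800


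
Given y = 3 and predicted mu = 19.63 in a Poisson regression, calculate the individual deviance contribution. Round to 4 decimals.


First: ln(3/19.63) = -1.878447.
Then: 3 * -1.878447 = -5.635341.
y - mu = 3 - 19.63 = -16.63.
D = 2(-5.635341 - -16.63) = 21.989318, which rounds to 21.9893.

21.9893


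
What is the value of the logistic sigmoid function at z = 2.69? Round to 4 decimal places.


First, exp(-2.6900) = 0.0679.
Then sigma(z) = 1/(1 + 0.0679) = 0.9364.

0.9364


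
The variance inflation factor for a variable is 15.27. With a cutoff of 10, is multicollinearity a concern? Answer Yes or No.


Check: VIF = 15.27 vs threshold = 10.
Since 15.27 >= 10, the answer is Yes.

Yes


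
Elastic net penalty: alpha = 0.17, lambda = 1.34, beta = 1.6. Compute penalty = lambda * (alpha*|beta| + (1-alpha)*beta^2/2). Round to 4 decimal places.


Compute:
L1 = 0.17 * 1.6 = 0.2720.
L2 = 0.83 * 1.6^2 / 2 = 1.0624.
Penalty = 1.34 * (0.2720 + 1.0624) = 1.7881.

1.7881


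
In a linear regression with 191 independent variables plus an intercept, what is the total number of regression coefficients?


Including the intercept, the model has 191 predictor coefficients + 1 intercept.
Total = 192.

192


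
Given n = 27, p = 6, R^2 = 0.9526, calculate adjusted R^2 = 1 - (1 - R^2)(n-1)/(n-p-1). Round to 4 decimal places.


Plug in: Adj R^2 = 1 - (1 - 0.9526) * 26/20.
= 1 - 0.0474 * 26/20
= 1 - 1.2324 / 20
= 1 - 0.0616 = 0.9384.

0.9384


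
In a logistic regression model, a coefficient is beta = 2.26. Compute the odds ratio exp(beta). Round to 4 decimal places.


Odds ratio = exp(beta) = exp(2.26).
= 9.5831.

9.5831


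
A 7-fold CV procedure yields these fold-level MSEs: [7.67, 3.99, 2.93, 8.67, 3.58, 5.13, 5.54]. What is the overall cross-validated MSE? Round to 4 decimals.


Add all fold MSEs: 37.5100.
Divide by k = 7: 37.5100/7 = 5.3586.

5.3586


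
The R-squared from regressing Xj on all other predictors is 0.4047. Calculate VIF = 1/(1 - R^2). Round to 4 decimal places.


Using VIF = 1/(1 - R^2_j):
1 - 0.4047 = 0.5953.
VIF = 1.6798.

1.6798


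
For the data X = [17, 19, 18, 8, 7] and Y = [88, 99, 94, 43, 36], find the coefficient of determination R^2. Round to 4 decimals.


Fit the OLS line: b0 = 0.6454, b1 = 5.1706.
SSres = 2.0757.
SStot = 3606.0000.
R^2 = 1 - 2.0757/3606.0000 = 0.9994.

0.9994


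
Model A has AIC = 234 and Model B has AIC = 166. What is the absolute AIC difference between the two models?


Compute |234 - 166| = 68.
Model B has the smaller AIC.

68


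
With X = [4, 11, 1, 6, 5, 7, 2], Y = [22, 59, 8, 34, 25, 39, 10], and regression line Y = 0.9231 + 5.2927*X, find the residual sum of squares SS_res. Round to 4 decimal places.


Compute predicted values, then residuals = yi - yhat_i.
Residuals: [-0.0939, -0.1428, 1.7842, 1.3207, -2.3866, 1.0280, -1.5085].
SSres = sum(residual^2) = 13.9850.

13.9850


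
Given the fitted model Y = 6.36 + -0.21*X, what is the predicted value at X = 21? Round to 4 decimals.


Plug X = 21 into Y = 6.36 + -0.21*X:
Y = 6.36 + -4.4100 = 1.9500.

1.9500


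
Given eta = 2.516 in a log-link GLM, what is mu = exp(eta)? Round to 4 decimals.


Apply the inverse link:
mu = e^2.516 = 12.3790.

12.3790


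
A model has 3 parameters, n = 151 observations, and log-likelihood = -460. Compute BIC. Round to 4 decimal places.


Compute k*ln(n) = 3*ln(151) = 3*5.017280 = 15.051840.
Then -2*loglik = 920.
BIC = 15.051840 + 920 = 935.051840, which rounds to 935.0518.

935.0518


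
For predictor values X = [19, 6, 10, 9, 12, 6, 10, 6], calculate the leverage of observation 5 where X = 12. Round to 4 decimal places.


Mean of X: xbar = 9.7500.
SXX = 133.5000.
For X = 12: h = 1/8 + (12 - 9.7500)^2/133.5000 = 0.1629.

0.1629


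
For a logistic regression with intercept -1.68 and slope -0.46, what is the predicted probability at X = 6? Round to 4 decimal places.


Linear predictor: z = -1.68 + -0.46 * 6 = -4.4400.
P = 1/(1 + exp(4.4400)) = 1/(1 + 84.7749) = 0.0117.

0.0117


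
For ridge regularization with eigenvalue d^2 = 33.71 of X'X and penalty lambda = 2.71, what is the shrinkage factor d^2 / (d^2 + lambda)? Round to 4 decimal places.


Denominator = d^2 + lambda = 33.71 + 2.71 = 36.4200.
Shrinkage = 33.71 / 36.4200 = 0.9256.

0.9256


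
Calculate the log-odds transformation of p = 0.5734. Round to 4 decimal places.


1 - p = 0.4266.
p/(1-p) = 1.3441.
logit = ln(1.3441) = 0.2957.

0.2957


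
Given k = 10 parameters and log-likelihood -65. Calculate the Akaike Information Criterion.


AIC = 2k - 2*loglik = 2(10) - 2(-65).
= 20 + 130 = 150.

150


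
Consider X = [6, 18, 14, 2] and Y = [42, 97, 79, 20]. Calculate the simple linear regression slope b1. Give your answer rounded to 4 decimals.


The sample means are xbar = 10.0000 and ybar = 59.5000.
Compute S_xx = 160.0000 and S_xy = 764.0000.
Slope b1 = S_xy / S_xx = 764.0000 / 160.0000 = 4.7750.

4.7750


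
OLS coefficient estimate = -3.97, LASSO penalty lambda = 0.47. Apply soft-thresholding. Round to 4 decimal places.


|beta_OLS| = 3.97.
lambda = 0.47.
Since |beta| > lambda, coefficient = sign(beta)*(|beta| - lambda) = -3.5000.
Result = -3.5000.

-3.5000


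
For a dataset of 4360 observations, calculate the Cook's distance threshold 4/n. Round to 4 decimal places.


Cook's distance cutoff = 4/n = 4/4360.
= 0.0009.

0.0009


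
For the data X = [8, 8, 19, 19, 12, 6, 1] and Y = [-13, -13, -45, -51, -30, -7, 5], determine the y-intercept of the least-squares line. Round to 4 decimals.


First find the slope: b1 = -3.0514.
Means: xbar = 10.4286, ybar = -22.0000.
b0 = ybar - b1 * xbar = -22.0000 - -3.0514 * 10.4286 = 9.8215.

9.8215


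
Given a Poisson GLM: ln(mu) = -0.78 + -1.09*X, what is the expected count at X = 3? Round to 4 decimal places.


Linear predictor: eta = -0.78 + (-1.09)(3) = -4.0500.
Expected count: mu = exp(-4.0500) = 0.0174.

0.0174


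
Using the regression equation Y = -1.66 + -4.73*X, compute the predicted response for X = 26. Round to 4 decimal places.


Plug X = 26 into Y = -1.66 + -4.73*X:
Y = -1.66 + -122.9800 = -124.6400.

-124.6400


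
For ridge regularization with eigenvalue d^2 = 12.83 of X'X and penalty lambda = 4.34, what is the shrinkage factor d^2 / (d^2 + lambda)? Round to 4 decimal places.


Compute the denominator: 12.83 + 4.34 = 17.1700.
Shrinkage factor = 12.83 / 17.1700 = 0.7472.

0.7472


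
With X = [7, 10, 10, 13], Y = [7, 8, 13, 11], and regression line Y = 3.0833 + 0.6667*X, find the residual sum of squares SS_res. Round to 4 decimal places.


Compute predicted values, then residuals = yi - yhat_i.
Residuals: [-0.7502, -1.7503, 3.2497, -0.7504].
SSres = sum(residual^2) = 14.7500.

14.7500


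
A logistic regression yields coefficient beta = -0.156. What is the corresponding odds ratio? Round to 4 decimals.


Odds ratio = exp(beta) = exp(-0.156).
= 0.8556.

0.8556


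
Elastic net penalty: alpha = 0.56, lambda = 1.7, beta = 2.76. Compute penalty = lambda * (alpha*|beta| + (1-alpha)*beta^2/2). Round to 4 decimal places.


Compute:
L1 = 0.56 * 2.76 = 1.5456.
L2 = 0.44 * 2.76^2 / 2 = 1.6759.
Penalty = 1.7 * (1.5456 + 1.6759) = 5.4765.

5.4765


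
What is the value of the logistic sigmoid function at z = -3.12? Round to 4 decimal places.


First, exp(3.1200) = 22.6464.
Then sigma(z) = 1/(1 + 22.6464) = 0.0423.

0.0423


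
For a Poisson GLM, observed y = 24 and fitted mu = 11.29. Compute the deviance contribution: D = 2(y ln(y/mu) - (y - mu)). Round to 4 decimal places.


Compute y*ln(y/mu) = 24*ln(24/11.29) = 24*0.754136 = 18.099264.
y - mu = 12.71.
D = 2*(18.099264 - (12.71)) = 10.778528, which rounds to 10.7785.

10.7785


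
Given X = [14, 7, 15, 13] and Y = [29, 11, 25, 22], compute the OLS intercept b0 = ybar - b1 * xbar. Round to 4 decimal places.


First find the slope: b1 = 2.0194.
Means: xbar = 12.2500, ybar = 21.7500.
b0 = ybar - b1 * xbar = 21.7500 - 2.0194 * 12.2500 = -2.9871.

-2.9871


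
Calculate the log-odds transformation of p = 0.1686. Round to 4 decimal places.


The odds are p/(1-p) = 0.1686 / 0.8314 = 0.2028.
logit(p) = ln(0.2028) = -1.5956.

-1.5956


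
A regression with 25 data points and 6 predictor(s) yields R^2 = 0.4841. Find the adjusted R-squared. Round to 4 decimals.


Using the formula:
(1 - 0.4841) = 0.5159.
Multiply by 24/18: 0.5159 * 24 = 12.3816, then 12.3816 / 18 = 0.6879.
Adj R^2 = 1 - 0.6879 = 0.3121.

0.3121


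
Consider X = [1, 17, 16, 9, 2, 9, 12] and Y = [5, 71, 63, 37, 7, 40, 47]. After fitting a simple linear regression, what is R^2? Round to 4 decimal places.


Fit the OLS line: b0 = 0.4364, b1 = 4.0446.
SSres = 24.3918.
SStot = 3847.7143.
R^2 = 1 - 24.3918/3847.7143 = 0.9937.

0.9937


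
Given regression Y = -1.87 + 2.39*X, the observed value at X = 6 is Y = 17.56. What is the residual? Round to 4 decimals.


Predicted = -1.87 + 2.39 * 6 = 12.4700.
Residual = 17.56 - 12.4700 = 5.0900.

5.0900


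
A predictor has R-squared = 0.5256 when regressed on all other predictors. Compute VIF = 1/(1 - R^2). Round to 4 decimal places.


VIF = 1 / (1 - 0.5256).
= 1 / 0.4744 = 2.1079.

2.1079


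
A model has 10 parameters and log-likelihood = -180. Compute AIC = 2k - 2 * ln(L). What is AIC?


AIC = 2k - 2*loglik = 2(10) - 2(-180).
= 20 + 360 = 380.

380


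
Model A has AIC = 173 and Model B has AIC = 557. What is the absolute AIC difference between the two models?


Compute |173 - 557| = 384.
Model A has the smaller AIC.

384


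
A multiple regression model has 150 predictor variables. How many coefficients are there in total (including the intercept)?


Each predictor gets one coefficient, plus one intercept.
Total parameters = 150 + 1 = 151.

151


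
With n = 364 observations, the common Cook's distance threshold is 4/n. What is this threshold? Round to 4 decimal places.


Using the rule of thumb:
Threshold = 4 / 364 = 0.0110.

0.0110


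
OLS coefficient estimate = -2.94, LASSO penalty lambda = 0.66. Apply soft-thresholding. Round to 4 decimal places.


Absolute value: |-2.94| = 2.94.
Compare to lambda = 0.66.
Since |beta| > lambda, coefficient = sign(beta)*(|beta| - lambda) = -2.2800.

-2.2800


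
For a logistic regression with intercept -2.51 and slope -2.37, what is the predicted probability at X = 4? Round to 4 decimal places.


Linear predictor: z = -2.51 + -2.37 * 4 = -11.9900.
P = 1/(1 + exp(11.9900)) = 1/(1 + 161135.3542) = 0.0000.

0.0000


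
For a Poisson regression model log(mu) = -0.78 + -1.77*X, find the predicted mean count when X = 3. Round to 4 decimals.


Linear predictor: eta = -0.78 + (-1.77)(3) = -6.0900.
Expected count: mu = exp(-6.0900) = 0.0023.

0.0023


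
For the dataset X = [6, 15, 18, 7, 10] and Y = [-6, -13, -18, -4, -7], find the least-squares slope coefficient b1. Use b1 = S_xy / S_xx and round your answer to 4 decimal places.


First compute the means: xbar = 11.2000, ybar = -9.6000.
Then S_xx = sum((xi - xbar)^2) = 106.8000.
S_xy = sum((xi - xbar)(yi - ybar)) = -115.4000.
b1 = S_xy / S_xx = -115.4000 / 106.8000 = -1.0805.

-1.0805


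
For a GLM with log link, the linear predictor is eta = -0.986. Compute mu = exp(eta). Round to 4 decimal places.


The inverse log link gives:
mu = exp(-0.986) = 0.3731.

0.3731


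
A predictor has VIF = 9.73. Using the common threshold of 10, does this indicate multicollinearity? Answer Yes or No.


Compare VIF = 9.73 to the threshold of 10.
9.73 < 10, so the answer is No.

No


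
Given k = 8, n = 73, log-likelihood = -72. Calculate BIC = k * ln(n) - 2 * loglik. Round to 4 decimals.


k * ln(n) = 8 * ln(73) = 8 * 4.290459 = 34.323672.
-2 * loglik = -2 * (-72) = 144.
BIC = 34.323672 + 144 = 178.323672, which rounds to 178.3237.

178.3237


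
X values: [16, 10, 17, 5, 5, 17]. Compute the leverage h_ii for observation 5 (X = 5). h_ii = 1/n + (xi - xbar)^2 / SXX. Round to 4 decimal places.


n = 6, xbar = 11.6667.
SXX = sum((xi - xbar)^2) = 167.3333.
h = 1/6 + (5 - 11.6667)^2 / 167.3333 = 0.4323.

0.4323


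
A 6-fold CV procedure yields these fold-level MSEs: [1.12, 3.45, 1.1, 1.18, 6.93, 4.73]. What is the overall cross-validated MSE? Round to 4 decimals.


Sum of fold MSEs = 18.5100.
Average = 18.5100 / 6 = 3.0850.

3.0850


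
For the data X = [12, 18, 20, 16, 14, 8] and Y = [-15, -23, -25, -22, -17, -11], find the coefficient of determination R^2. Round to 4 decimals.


The fitted line is Y = -0.8143 + -1.2286*X.
SSres = 3.9571, SStot = 144.8333.
R^2 = 1 - SSres/SStot = 0.9727.

0.9727


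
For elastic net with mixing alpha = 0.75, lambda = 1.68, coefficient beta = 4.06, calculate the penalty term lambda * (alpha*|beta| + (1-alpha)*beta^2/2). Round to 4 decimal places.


L1 component = 0.75 * |4.06| = 3.0450.
L2 component = 0.25 * 4.06^2 / 2 = 2.0605.
Penalty = 1.68 * (3.0450 + 2.0605) = 1.68 * 5.1055 = 8.5772.

8.5772


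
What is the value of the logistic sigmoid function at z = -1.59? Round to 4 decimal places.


First, exp(1.5900) = 4.9037.
Then sigma(z) = 1/(1 + 4.9037) = 0.1694.

0.1694


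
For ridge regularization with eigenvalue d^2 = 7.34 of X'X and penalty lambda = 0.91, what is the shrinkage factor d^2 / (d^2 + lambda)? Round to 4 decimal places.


d^2 + lambda = 7.34 + 0.91 = 8.2500.
Shrinkage factor = 7.34/8.2500 = 0.8897.

0.8897


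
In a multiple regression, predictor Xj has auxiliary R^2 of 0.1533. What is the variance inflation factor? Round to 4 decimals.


Denominator: 1 - 0.1533 = 0.8467.
VIF = 1 / 0.8467 = 1.1811.

1.1811


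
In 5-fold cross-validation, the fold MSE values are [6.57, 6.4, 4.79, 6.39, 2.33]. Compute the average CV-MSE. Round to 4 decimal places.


Add all fold MSEs: 26.4800.
Divide by k = 5: 26.4800/5 = 5.2960.

5.2960


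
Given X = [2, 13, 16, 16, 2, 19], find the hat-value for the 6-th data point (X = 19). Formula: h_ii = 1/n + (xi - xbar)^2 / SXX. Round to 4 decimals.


Compute xbar = 11.3333 with n = 6 observations.
SXX = 279.3333.
Leverage = 1/6 + (19 - 11.3333)^2/279.3333 = 0.3771.

0.3771


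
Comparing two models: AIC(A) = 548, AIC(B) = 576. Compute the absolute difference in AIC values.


|AIC_A - AIC_B| = |548 - 576| = 28.
Model A is preferred (lower AIC).

28


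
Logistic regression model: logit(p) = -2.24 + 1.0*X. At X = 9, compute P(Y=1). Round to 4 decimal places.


z = -2.24 + 1.0 * 9 = 6.7600.
Sigmoid: P = 1 / (1 + exp(-6.7600)) = 0.9988.

0.9988


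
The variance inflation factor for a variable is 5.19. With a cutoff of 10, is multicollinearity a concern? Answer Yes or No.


Compare VIF = 5.19 to the threshold of 10.
5.19 < 10, so the answer is No.

No


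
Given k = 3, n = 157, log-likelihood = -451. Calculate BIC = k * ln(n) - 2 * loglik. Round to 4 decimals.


Compute k*ln(n) = 3*ln(157) = 3*5.056246 = 15.168738.
Then -2*loglik = 902.
BIC = 15.168738 + 902 = 917.168738, which rounds to 917.1687.

917.1687


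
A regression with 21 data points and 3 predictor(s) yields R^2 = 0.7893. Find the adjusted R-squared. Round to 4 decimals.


Using the formula:
(1 - 0.7893) = 0.2107.
Multiply by 20/17: 0.2107 * 20 = 4.2140, then 4.2140 / 17 = 0.2479.
Adj R^2 = 1 - 0.2479 = 0.7521.

0.7521


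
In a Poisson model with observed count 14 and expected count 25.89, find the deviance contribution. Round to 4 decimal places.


First: ln(14/25.89) = -0.614799.
Then: 14 * -0.614799 = -8.607186.
y - mu = 14 - 25.89 = -11.89.
D = 2(-8.607186 - -11.89) = 6.565628, which rounds to 6.5656.

6.5656


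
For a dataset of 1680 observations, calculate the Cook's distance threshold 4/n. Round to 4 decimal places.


Cook's distance cutoff = 4/n = 4/1680.
= 0.0024.

0.0024


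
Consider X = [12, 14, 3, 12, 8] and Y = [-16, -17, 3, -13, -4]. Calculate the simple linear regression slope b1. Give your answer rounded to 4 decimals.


The sample means are xbar = 9.8000 and ybar = -9.4000.
Compute S_xx = 76.8000 and S_xy = -148.4000.
Slope b1 = S_xy / S_xx = -148.4000 / 76.8000 = -1.9323.

-1.9323


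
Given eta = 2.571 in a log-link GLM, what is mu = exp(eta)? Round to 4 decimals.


The inverse log link gives:
mu = exp(2.571) = 13.0789.

13.0789


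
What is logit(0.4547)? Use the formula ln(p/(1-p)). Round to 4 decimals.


Compute the odds: 0.4547/0.5453 = 0.8339.
Take the natural log: ln(0.8339) = -0.1817.

-0.1817


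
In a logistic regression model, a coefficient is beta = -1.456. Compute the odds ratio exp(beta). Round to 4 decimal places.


Odds ratio = exp(beta) = exp(-1.456).
= 0.2332.

0.2332


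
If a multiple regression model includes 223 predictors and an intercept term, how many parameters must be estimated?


Each predictor gets one coefficient, plus one intercept.
Total parameters = 223 + 1 = 224.

224


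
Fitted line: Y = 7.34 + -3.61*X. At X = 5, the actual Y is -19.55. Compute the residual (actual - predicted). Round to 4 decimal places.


Compute yhat = 7.34 + (-3.61)(5) = -10.7100.
Residual = actual - predicted = -19.55 - -10.7100 = -8.8400.

-8.8400


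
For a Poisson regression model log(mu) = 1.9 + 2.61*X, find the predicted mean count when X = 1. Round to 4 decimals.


Linear predictor: eta = 1.9 + (2.61)(1) = 4.5100.
Expected count: mu = exp(4.5100) = 90.9218.

90.9218


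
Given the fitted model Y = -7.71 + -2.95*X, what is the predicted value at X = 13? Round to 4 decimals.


Substitute X = 13 into the equation:
Y = -7.71 + -2.95 * 13 = -7.71 + -38.3500 = -46.0600.

-46.0600


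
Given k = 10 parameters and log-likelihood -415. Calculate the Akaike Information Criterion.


Compute:
2k = 2*10 = 20.
-2*loglik = -2*(-415) = 830.
AIC = 20 + 830 = 850.

850


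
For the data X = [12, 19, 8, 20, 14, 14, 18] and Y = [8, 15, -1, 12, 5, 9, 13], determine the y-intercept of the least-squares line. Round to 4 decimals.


Compute b1 = 1.1636 from the OLS formula.
With xbar = 15.0000 and ybar = 8.7143, the intercept is:
b0 = 8.7143 - 1.1636 * 15.0000 = -8.7403.

-8.7403
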